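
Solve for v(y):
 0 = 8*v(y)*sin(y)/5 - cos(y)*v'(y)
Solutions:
 v(y) = C1/cos(y)^(8/5)


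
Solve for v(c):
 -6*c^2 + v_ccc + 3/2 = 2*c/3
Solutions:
 v(c) = C1 + C2*c + C3*c^2 + c^5/10 + c^4/36 - c^3/4


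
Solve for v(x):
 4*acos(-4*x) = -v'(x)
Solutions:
 v(x) = C1 - 4*x*acos(-4*x) - sqrt(1 - 16*x^2)


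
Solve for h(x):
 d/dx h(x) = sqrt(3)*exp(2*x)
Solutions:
 h(x) = C1 + sqrt(3)*exp(2*x)/2


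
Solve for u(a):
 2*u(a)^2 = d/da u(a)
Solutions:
 u(a) = -1/(C1 + 2*a)


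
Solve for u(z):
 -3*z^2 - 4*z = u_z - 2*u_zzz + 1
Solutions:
 u(z) = C1 + C2*exp(-sqrt(2)*z/2) + C3*exp(sqrt(2)*z/2) - z^3 - 2*z^2 - 13*z


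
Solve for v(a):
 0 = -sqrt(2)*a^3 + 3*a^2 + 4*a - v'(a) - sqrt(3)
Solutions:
 v(a) = C1 - sqrt(2)*a^4/4 + a^3 + 2*a^2 - sqrt(3)*a


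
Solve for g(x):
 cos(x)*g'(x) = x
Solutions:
 g(x) = C1 + Integral(x/cos(x), x)


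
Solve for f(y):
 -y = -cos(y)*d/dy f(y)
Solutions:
 f(y) = C1 + Integral(y/cos(y), y)


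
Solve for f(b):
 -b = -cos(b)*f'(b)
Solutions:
 f(b) = C1 + Integral(b/cos(b), b)


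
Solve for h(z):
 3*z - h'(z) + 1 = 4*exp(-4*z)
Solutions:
 h(z) = C1 + 3*z^2/2 + z + exp(-4*z)


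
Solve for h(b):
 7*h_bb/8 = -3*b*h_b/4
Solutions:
 h(b) = C1 + C2*erf(sqrt(21)*b/7)


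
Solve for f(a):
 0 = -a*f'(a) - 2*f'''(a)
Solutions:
 f(a) = C1 + Integral(C2*airyai(-2^(2/3)*a/2) + C3*airybi(-2^(2/3)*a/2), a)


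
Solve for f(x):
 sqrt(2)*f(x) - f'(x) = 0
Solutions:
 f(x) = C1*exp(sqrt(2)*x)


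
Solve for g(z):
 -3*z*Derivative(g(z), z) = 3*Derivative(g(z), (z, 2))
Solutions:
 g(z) = C1 + C2*erf(sqrt(2)*z/2)


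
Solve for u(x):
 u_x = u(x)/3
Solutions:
 u(x) = C1*exp(x/3)


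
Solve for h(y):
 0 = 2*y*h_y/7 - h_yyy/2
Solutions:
 h(y) = C1 + Integral(C2*airyai(14^(2/3)*y/7) + C3*airybi(14^(2/3)*y/7), y)


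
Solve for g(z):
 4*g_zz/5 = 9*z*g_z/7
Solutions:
 g(z) = C1 + C2*erfi(3*sqrt(70)*z/28)


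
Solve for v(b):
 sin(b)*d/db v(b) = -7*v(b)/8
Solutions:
 v(b) = C1*(cos(b) + 1)^(7/16)/(cos(b) - 1)^(7/16)


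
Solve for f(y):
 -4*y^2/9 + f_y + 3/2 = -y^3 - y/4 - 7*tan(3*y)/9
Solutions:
 f(y) = C1 - y^4/4 + 4*y^3/27 - y^2/8 - 3*y/2 + 7*log(cos(3*y))/27


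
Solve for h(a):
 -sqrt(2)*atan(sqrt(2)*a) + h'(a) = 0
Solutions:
 h(a) = C1 + sqrt(2)*(a*atan(sqrt(2)*a) - sqrt(2)*log(2*a^2 + 1)/4)


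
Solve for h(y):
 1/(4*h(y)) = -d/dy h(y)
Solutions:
 h(y) = -sqrt(C1 - 2*y)/2
 h(y) = sqrt(C1 - 2*y)/2


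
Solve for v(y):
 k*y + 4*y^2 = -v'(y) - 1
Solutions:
 v(y) = C1 - k*y^2/2 - 4*y^3/3 - y


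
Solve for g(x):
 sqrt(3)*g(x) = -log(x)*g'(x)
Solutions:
 g(x) = C1*exp(-sqrt(3)*li(x))


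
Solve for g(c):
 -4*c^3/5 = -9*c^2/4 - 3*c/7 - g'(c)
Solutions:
 g(c) = C1 + c^4/5 - 3*c^3/4 - 3*c^2/14


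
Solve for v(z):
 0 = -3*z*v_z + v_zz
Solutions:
 v(z) = C1 + C2*erfi(sqrt(6)*z/2)


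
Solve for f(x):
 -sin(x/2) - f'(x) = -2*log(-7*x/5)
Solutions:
 f(x) = C1 + 2*x*log(-x) - 2*x*log(5) - 2*x + 2*x*log(7) + 2*cos(x/2)


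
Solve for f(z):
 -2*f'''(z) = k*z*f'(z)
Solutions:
 f(z) = C1 + Integral(C2*airyai(2^(2/3)*z*(-k)^(1/3)/2) + C3*airybi(2^(2/3)*z*(-k)^(1/3)/2), z)


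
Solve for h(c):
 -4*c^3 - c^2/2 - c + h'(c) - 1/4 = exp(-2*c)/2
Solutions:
 h(c) = C1 + c^4 + c^3/6 + c^2/2 + c/4 - exp(-2*c)/4


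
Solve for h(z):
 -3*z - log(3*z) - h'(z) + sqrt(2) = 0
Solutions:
 h(z) = C1 - 3*z^2/2 - z*log(z) - z*log(3) + z + sqrt(2)*z


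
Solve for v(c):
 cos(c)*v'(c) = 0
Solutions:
 v(c) = C1


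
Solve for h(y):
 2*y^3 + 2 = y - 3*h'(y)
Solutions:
 h(y) = C1 - y^4/6 + y^2/6 - 2*y/3


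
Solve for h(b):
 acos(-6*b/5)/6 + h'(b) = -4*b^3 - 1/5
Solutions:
 h(b) = C1 - b^4 - b*acos(-6*b/5)/6 - b/5 - sqrt(25 - 36*b^2)/36


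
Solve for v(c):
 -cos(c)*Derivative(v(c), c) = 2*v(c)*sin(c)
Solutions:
 v(c) = C1*cos(c)^2


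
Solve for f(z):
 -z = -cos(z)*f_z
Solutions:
 f(z) = C1 + Integral(z/cos(z), z)


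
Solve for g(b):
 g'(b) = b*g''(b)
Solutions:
 g(b) = C1 + C2*b^2


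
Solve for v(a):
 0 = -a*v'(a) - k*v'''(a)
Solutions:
 v(a) = C1 + Integral(C2*airyai(a*(-1/k)^(1/3)) + C3*airybi(a*(-1/k)^(1/3)), a)


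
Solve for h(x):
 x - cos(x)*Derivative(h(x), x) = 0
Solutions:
 h(x) = C1 + Integral(x/cos(x), x)


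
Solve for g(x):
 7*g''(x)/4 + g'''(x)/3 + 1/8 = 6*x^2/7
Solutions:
 g(x) = C1 + C2*x + C3*exp(-21*x/4) + 2*x^4/49 - 32*x^3/1029 - 517*x^2/28812


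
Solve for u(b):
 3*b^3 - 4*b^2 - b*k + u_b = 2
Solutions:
 u(b) = C1 - 3*b^4/4 + 4*b^3/3 + b^2*k/2 + 2*b


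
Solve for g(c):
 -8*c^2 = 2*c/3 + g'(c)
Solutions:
 g(c) = C1 - 8*c^3/3 - c^2/3


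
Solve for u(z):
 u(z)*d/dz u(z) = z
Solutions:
 u(z) = -sqrt(C1 + z^2)
 u(z) = sqrt(C1 + z^2)


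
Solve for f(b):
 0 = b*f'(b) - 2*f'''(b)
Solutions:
 f(b) = C1 + Integral(C2*airyai(2^(2/3)*b/2) + C3*airybi(2^(2/3)*b/2), b)


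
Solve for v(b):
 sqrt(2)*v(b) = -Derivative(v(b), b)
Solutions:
 v(b) = C1*exp(-sqrt(2)*b)


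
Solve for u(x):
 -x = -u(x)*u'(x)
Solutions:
 u(x) = -sqrt(C1 + x^2)
 u(x) = sqrt(C1 + x^2)


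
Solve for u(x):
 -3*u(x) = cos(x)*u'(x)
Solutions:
 u(x) = C1*(sin(x) - 1)^(3/2)/(sin(x) + 1)^(3/2)


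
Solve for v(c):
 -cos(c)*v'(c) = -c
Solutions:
 v(c) = C1 + Integral(c/cos(c), c)


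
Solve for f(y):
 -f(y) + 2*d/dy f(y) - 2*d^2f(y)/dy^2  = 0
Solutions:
 f(y) = (C1*sin(y/2) + C2*cos(y/2))*exp(y/2)


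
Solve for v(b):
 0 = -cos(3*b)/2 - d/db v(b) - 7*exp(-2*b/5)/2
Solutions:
 v(b) = C1 - sin(3*b)/6 + 35*exp(-2*b/5)/4


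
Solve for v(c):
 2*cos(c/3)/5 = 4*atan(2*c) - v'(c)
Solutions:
 v(c) = C1 + 4*c*atan(2*c) - log(4*c^2 + 1) - 6*sin(c/3)/5


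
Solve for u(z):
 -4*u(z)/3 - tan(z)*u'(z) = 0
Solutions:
 u(z) = C1/sin(z)^(4/3)


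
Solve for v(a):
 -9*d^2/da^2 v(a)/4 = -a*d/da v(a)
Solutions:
 v(a) = C1 + C2*erfi(sqrt(2)*a/3)


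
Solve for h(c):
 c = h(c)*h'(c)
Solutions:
 h(c) = -sqrt(C1 + c^2)
 h(c) = sqrt(C1 + c^2)


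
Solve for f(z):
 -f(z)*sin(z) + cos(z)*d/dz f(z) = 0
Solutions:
 f(z) = C1/cos(z)


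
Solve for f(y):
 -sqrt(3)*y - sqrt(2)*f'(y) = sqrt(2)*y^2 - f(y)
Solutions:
 f(y) = C1*exp(sqrt(2)*y/2) + sqrt(2)*y^2 + sqrt(3)*y + 4*y + sqrt(6) + 4*sqrt(2)


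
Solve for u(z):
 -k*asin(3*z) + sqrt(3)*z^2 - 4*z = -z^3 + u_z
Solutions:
 u(z) = C1 - k*(z*asin(3*z) + sqrt(1 - 9*z^2)/3) + z^4/4 + sqrt(3)*z^3/3 - 2*z^2


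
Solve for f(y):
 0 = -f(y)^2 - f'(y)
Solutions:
 f(y) = 1/(C1 + y)


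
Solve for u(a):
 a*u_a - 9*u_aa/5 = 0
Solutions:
 u(a) = C1 + C2*erfi(sqrt(10)*a/6)


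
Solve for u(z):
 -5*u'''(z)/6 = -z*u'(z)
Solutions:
 u(z) = C1 + Integral(C2*airyai(5^(2/3)*6^(1/3)*z/5) + C3*airybi(5^(2/3)*6^(1/3)*z/5), z)


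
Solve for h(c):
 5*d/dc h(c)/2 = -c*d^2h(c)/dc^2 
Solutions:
 h(c) = C1 + C2/c^(3/2)


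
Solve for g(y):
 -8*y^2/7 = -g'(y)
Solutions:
 g(y) = C1 + 8*y^3/21


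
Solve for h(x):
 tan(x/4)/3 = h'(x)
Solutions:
 h(x) = C1 - 4*log(cos(x/4))/3


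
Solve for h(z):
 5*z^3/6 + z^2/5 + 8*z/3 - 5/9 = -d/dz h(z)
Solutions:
 h(z) = C1 - 5*z^4/24 - z^3/15 - 4*z^2/3 + 5*z/9


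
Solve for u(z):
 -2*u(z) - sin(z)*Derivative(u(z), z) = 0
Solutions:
 u(z) = C1*(cos(z) + 1)/(cos(z) - 1)


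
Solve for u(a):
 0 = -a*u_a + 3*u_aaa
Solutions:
 u(a) = C1 + Integral(C2*airyai(3^(2/3)*a/3) + C3*airybi(3^(2/3)*a/3), a)


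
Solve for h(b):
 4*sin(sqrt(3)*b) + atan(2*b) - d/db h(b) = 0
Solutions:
 h(b) = C1 + b*atan(2*b) - log(4*b^2 + 1)/4 - 4*sqrt(3)*cos(sqrt(3)*b)/3


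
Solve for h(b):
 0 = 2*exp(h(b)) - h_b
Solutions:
 h(b) = log(-1/(C1 + 2*b))


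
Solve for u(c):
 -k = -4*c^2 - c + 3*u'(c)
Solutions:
 u(c) = C1 + 4*c^3/9 + c^2/6 - c*k/3


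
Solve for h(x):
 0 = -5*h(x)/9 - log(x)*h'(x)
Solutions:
 h(x) = C1*exp(-5*li(x)/9)


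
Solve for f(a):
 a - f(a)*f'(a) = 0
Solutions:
 f(a) = -sqrt(C1 + a^2)
 f(a) = sqrt(C1 + a^2)


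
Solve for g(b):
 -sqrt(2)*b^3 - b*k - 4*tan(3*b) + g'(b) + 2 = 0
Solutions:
 g(b) = C1 + sqrt(2)*b^4/4 + b^2*k/2 - 2*b - 4*log(cos(3*b))/3


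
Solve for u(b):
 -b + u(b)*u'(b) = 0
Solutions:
 u(b) = -sqrt(C1 + b^2)
 u(b) = sqrt(C1 + b^2)


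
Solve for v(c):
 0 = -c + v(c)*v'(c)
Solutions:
 v(c) = -sqrt(C1 + c^2)
 v(c) = sqrt(C1 + c^2)


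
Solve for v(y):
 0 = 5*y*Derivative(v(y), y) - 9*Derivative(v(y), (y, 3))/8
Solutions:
 v(y) = C1 + Integral(C2*airyai(2*15^(1/3)*y/3) + C3*airybi(2*15^(1/3)*y/3), y)


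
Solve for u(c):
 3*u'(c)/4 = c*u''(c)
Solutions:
 u(c) = C1 + C2*c^(7/4)


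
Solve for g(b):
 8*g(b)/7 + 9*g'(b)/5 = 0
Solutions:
 g(b) = C1*exp(-40*b/63)


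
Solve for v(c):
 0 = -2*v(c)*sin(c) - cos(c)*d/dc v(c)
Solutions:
 v(c) = C1*cos(c)^2


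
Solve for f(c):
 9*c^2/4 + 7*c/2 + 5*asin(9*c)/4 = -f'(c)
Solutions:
 f(c) = C1 - 3*c^3/4 - 7*c^2/4 - 5*c*asin(9*c)/4 - 5*sqrt(1 - 81*c^2)/36


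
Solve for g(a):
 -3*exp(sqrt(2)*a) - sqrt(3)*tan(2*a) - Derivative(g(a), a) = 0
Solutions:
 g(a) = C1 - 3*sqrt(2)*exp(sqrt(2)*a)/2 + sqrt(3)*log(cos(2*a))/2


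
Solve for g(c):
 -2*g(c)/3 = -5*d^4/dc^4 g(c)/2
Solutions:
 g(c) = C1*exp(-15^(3/4)*sqrt(2)*c/15) + C2*exp(15^(3/4)*sqrt(2)*c/15) + C3*sin(15^(3/4)*sqrt(2)*c/15) + C4*cos(15^(3/4)*sqrt(2)*c/15)


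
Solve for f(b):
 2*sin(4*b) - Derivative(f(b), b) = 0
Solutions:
 f(b) = C1 - cos(4*b)/2


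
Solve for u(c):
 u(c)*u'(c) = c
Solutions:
 u(c) = -sqrt(C1 + c^2)
 u(c) = sqrt(C1 + c^2)


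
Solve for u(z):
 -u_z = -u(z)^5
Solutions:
 u(z) = -(-1/(C1 + 4*z))^(1/4)
 u(z) = (-1/(C1 + 4*z))^(1/4)
 u(z) = -I*(-1/(C1 + 4*z))^(1/4)
 u(z) = I*(-1/(C1 + 4*z))^(1/4)


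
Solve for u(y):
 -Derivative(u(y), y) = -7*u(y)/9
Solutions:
 u(y) = C1*exp(7*y/9)


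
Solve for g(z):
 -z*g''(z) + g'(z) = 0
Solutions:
 g(z) = C1 + C2*z^2


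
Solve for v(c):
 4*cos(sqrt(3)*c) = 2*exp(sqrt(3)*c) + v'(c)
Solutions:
 v(c) = C1 - 2*sqrt(3)*exp(sqrt(3)*c)/3 + 4*sqrt(3)*sin(sqrt(3)*c)/3


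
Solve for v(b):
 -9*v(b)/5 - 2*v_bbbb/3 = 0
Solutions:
 v(b) = (C1*sin(15^(3/4)*2^(1/4)*b/10) + C2*cos(15^(3/4)*2^(1/4)*b/10))*exp(-15^(3/4)*2^(1/4)*b/10) + (C3*sin(15^(3/4)*2^(1/4)*b/10) + C4*cos(15^(3/4)*2^(1/4)*b/10))*exp(15^(3/4)*2^(1/4)*b/10)


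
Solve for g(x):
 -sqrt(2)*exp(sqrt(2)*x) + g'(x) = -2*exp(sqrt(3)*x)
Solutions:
 g(x) = C1 + exp(sqrt(2)*x) - 2*sqrt(3)*exp(sqrt(3)*x)/3


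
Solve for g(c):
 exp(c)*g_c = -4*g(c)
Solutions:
 g(c) = C1*exp(4*exp(-c))


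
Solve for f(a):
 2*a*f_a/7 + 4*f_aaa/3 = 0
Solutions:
 f(a) = C1 + Integral(C2*airyai(-14^(2/3)*3^(1/3)*a/14) + C3*airybi(-14^(2/3)*3^(1/3)*a/14), a)


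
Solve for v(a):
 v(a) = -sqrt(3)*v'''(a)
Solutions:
 v(a) = C3*exp(-3^(5/6)*a/3) + (C1*sin(3^(1/3)*a/2) + C2*cos(3^(1/3)*a/2))*exp(3^(5/6)*a/6)


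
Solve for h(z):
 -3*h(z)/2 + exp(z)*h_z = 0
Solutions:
 h(z) = C1*exp(-3*exp(-z)/2)


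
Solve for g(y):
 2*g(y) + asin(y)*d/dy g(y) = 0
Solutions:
 g(y) = C1*exp(-2*Integral(1/asin(y), y))


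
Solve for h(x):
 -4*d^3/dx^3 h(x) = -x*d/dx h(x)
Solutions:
 h(x) = C1 + Integral(C2*airyai(2^(1/3)*x/2) + C3*airybi(2^(1/3)*x/2), x)


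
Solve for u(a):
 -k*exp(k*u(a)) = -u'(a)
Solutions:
 u(a) = Piecewise((log(-1/(C1*k + a*k^2))/k, Ne(k, 0)), (nan, True))
 u(a) = Piecewise((C1 + a*k, Eq(k, 0)), (nan, True))


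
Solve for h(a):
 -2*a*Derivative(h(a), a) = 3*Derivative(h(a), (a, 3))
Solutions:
 h(a) = C1 + Integral(C2*airyai(-2^(1/3)*3^(2/3)*a/3) + C3*airybi(-2^(1/3)*3^(2/3)*a/3), a)


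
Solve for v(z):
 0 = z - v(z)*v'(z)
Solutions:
 v(z) = -sqrt(C1 + z^2)
 v(z) = sqrt(C1 + z^2)


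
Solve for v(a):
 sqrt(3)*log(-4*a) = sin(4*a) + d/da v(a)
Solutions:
 v(a) = C1 + sqrt(3)*a*(log(-a) - 1) + 2*sqrt(3)*a*log(2) + cos(4*a)/4


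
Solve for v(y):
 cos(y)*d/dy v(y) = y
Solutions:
 v(y) = C1 + Integral(y/cos(y), y)


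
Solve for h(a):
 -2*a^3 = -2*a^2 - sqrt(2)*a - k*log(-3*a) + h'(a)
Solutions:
 h(a) = C1 - a^4/2 + 2*a^3/3 + sqrt(2)*a^2/2 + a*k*log(-a) + a*k*(-1 + log(3))


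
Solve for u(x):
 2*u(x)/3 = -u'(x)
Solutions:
 u(x) = C1*exp(-2*x/3)


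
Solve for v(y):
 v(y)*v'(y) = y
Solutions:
 v(y) = -sqrt(C1 + y^2)
 v(y) = sqrt(C1 + y^2)


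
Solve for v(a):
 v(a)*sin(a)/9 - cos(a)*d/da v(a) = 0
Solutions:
 v(a) = C1/cos(a)^(1/9)


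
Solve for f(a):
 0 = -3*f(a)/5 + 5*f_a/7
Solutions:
 f(a) = C1*exp(21*a/25)


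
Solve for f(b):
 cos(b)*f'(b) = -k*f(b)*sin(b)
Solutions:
 f(b) = C1*exp(k*log(cos(b)))


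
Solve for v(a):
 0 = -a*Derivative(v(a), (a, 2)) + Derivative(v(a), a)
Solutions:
 v(a) = C1 + C2*a^2


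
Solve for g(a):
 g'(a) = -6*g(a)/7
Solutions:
 g(a) = C1*exp(-6*a/7)


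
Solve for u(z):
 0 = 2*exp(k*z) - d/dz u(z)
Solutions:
 u(z) = C1 + 2*exp(k*z)/k


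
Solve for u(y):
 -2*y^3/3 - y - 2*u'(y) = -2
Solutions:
 u(y) = C1 - y^4/12 - y^2/4 + y


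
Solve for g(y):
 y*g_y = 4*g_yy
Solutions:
 g(y) = C1 + C2*erfi(sqrt(2)*y/4)


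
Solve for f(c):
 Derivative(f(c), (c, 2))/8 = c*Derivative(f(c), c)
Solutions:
 f(c) = C1 + C2*erfi(2*c)


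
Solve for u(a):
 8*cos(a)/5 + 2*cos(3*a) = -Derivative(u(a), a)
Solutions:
 u(a) = C1 - 8*sin(a)/5 - 2*sin(3*a)/3


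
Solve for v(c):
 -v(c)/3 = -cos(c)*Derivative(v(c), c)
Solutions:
 v(c) = C1*(sin(c) + 1)^(1/6)/(sin(c) - 1)^(1/6)


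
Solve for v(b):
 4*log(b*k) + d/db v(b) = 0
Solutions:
 v(b) = C1 - 4*b*log(b*k) + 4*b


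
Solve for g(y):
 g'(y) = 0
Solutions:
 g(y) = C1


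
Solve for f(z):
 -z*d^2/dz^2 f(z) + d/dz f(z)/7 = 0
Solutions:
 f(z) = C1 + C2*z^(8/7)


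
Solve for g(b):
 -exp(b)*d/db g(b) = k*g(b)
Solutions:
 g(b) = C1*exp(k*exp(-b))


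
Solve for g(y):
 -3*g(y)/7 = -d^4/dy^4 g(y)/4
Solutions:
 g(y) = C1*exp(-sqrt(2)*3^(1/4)*7^(3/4)*y/7) + C2*exp(sqrt(2)*3^(1/4)*7^(3/4)*y/7) + C3*sin(sqrt(2)*3^(1/4)*7^(3/4)*y/7) + C4*cos(sqrt(2)*3^(1/4)*7^(3/4)*y/7)


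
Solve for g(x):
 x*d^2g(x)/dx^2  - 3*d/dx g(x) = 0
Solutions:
 g(x) = C1 + C2*x^4


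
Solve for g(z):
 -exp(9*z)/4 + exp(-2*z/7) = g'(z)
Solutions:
 g(z) = C1 - exp(9*z)/36 - 7*exp(-2*z/7)/2


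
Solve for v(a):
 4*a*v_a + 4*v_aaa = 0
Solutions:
 v(a) = C1 + Integral(C2*airyai(-a) + C3*airybi(-a), a)


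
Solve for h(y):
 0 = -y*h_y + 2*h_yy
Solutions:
 h(y) = C1 + C2*erfi(y/2)


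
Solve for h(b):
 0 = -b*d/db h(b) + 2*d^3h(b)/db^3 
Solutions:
 h(b) = C1 + Integral(C2*airyai(2^(2/3)*b/2) + C3*airybi(2^(2/3)*b/2), b)


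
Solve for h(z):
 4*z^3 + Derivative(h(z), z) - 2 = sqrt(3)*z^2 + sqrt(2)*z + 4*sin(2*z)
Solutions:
 h(z) = C1 - z^4 + sqrt(3)*z^3/3 + sqrt(2)*z^2/2 + 2*z - 2*cos(2*z)


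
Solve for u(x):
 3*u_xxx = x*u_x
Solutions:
 u(x) = C1 + Integral(C2*airyai(3^(2/3)*x/3) + C3*airybi(3^(2/3)*x/3), x)


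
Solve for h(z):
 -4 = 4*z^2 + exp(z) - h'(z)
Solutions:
 h(z) = C1 + 4*z^3/3 + 4*z + exp(z)


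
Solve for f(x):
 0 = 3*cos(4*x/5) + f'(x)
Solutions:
 f(x) = C1 - 15*sin(4*x/5)/4


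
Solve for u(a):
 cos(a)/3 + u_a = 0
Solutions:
 u(a) = C1 - sin(a)/3


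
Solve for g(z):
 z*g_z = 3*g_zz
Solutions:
 g(z) = C1 + C2*erfi(sqrt(6)*z/6)


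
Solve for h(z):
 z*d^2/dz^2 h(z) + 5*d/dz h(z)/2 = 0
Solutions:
 h(z) = C1 + C2/z^(3/2)


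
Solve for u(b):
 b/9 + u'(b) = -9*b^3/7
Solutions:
 u(b) = C1 - 9*b^4/28 - b^2/18


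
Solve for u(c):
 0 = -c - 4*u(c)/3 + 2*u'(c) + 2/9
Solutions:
 u(c) = C1*exp(2*c/3) - 3*c/4 - 23/24


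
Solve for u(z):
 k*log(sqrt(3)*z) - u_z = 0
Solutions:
 u(z) = C1 + k*z*log(z) - k*z + k*z*log(3)/2


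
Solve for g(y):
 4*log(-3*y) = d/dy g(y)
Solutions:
 g(y) = C1 + 4*y*log(-y) + 4*y*(-1 + log(3))


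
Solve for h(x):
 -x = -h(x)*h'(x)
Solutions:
 h(x) = -sqrt(C1 + x^2)
 h(x) = sqrt(C1 + x^2)


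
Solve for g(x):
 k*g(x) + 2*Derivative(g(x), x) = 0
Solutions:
 g(x) = C1*exp(-k*x/2)


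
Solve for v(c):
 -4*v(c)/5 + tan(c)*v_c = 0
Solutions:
 v(c) = C1*sin(c)^(4/5)


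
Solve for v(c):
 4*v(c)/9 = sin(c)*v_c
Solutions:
 v(c) = C1*(cos(c) - 1)^(2/9)/(cos(c) + 1)^(2/9)


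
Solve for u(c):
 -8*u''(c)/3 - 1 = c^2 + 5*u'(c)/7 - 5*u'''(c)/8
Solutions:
 u(c) = C1 + C2*exp(2*c*(112 - sqrt(15694))/105) + C3*exp(2*c*(112 + sqrt(15694))/105) - 7*c^3/15 + 392*c^2/75 - 192941*c/4500


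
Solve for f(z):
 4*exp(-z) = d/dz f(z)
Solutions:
 f(z) = C1 - 4*exp(-z)


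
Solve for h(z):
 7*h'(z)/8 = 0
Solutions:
 h(z) = C1


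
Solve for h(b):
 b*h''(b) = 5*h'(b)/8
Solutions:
 h(b) = C1 + C2*b^(13/8)


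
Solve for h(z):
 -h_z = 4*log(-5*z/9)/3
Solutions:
 h(z) = C1 - 4*z*log(-z)/3 + 4*z*(-log(5) + 1 + 2*log(3))/3


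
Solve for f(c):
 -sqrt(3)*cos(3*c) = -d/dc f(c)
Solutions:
 f(c) = C1 + sqrt(3)*sin(3*c)/3


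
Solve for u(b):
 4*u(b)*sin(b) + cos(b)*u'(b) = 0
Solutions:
 u(b) = C1*cos(b)^4


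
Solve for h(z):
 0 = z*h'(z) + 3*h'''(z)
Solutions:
 h(z) = C1 + Integral(C2*airyai(-3^(2/3)*z/3) + C3*airybi(-3^(2/3)*z/3), z)


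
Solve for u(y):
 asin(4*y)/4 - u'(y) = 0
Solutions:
 u(y) = C1 + y*asin(4*y)/4 + sqrt(1 - 16*y^2)/16


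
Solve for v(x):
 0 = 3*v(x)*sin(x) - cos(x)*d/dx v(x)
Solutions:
 v(x) = C1/cos(x)^3


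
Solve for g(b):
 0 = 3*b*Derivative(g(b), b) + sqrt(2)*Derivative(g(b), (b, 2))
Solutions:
 g(b) = C1 + C2*erf(2^(1/4)*sqrt(3)*b/2)


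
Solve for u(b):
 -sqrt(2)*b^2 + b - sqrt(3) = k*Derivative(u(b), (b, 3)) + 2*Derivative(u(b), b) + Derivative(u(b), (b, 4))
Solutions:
 u(b) = C1 + C2*exp(-b*(k^2/(k^3 + sqrt(-k^6 + (k^3 + 27)^2) + 27)^(1/3) + k + (k^3 + sqrt(-k^6 + (k^3 + 27)^2) + 27)^(1/3))/3) + C3*exp(b*(-4*k^2/((-1 + sqrt(3)*I)*(k^3 + sqrt(-k^6 + (k^3 + 27)^2) + 27)^(1/3)) - 2*k + (k^3 + sqrt(-k^6 + (k^3 + 27)^2) + 27)^(1/3) - sqrt(3)*I*(k^3 + sqrt(-k^6 + (k^3 + 27)^2) + 27)^(1/3))/6) + C4*exp(b*(4*k^2/((1 + sqrt(3)*I)*(k^3 + sqrt(-k^6 + (k^3 + 27)^2) + 27)^(1/3)) - 2*k + (k^3 + sqrt(-k^6 + (k^3 + 27)^2) + 27)^(1/3) + sqrt(3)*I*(k^3 + sqrt(-k^6 + (k^3 + 27)^2) + 27)^(1/3))/6) - sqrt(2)*b^3/6 + b^2/4 + sqrt(2)*b*k/2 - sqrt(3)*b/2


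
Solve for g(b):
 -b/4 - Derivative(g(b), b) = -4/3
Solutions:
 g(b) = C1 - b^2/8 + 4*b/3


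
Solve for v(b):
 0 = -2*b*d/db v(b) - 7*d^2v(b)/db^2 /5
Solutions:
 v(b) = C1 + C2*erf(sqrt(35)*b/7)


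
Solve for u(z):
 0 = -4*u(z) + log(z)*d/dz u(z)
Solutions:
 u(z) = C1*exp(4*li(z))


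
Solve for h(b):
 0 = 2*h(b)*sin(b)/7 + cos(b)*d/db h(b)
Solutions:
 h(b) = C1*cos(b)^(2/7)


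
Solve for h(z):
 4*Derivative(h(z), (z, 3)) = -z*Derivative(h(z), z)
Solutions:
 h(z) = C1 + Integral(C2*airyai(-2^(1/3)*z/2) + C3*airybi(-2^(1/3)*z/2), z)


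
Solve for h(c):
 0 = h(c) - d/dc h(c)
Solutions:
 h(c) = C1*exp(c)


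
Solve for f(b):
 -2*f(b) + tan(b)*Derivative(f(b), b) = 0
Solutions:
 f(b) = C1*sin(b)^2


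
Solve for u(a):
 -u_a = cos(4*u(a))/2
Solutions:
 u(a) = -asin((C1 + exp(4*a))/(C1 - exp(4*a)))/4 + pi/4
 u(a) = asin((C1 + exp(4*a))/(C1 - exp(4*a)))/4


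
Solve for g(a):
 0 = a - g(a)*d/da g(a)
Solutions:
 g(a) = -sqrt(C1 + a^2)
 g(a) = sqrt(C1 + a^2)


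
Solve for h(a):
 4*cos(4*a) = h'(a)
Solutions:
 h(a) = C1 + sin(4*a)


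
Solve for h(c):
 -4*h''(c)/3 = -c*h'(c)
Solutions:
 h(c) = C1 + C2*erfi(sqrt(6)*c/4)


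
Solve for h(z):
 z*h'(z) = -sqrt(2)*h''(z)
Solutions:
 h(z) = C1 + C2*erf(2^(1/4)*z/2)


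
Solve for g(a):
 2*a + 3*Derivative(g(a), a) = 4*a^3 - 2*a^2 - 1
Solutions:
 g(a) = C1 + a^4/3 - 2*a^3/9 - a^2/3 - a/3


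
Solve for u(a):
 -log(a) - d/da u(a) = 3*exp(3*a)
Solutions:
 u(a) = C1 - a*log(a) + a - exp(3*a)


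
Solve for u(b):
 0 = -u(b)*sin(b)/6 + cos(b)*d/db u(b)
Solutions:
 u(b) = C1/cos(b)^(1/6)


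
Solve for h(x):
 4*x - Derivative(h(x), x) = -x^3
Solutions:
 h(x) = C1 + x^4/4 + 2*x^2


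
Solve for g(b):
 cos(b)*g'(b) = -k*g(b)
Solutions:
 g(b) = C1*exp(k*(log(sin(b) - 1) - log(sin(b) + 1))/2)


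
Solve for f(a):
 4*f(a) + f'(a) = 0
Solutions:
 f(a) = C1*exp(-4*a)


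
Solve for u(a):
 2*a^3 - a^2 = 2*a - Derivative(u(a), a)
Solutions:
 u(a) = C1 - a^4/2 + a^3/3 + a^2


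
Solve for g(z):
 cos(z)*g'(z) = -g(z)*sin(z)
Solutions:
 g(z) = C1*cos(z)


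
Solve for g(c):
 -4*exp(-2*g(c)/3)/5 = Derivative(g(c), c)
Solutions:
 g(c) = 3*log(-sqrt(C1 - 4*c)) - 3*log(15) + 3*log(30)/2
 g(c) = 3*log(C1 - 4*c)/2 - 3*log(15) + 3*log(30)/2


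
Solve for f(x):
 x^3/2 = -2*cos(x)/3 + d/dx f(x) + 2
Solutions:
 f(x) = C1 + x^4/8 - 2*x + 2*sin(x)/3


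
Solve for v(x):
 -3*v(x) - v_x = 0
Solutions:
 v(x) = C1*exp(-3*x)


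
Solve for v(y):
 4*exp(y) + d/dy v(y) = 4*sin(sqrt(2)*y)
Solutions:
 v(y) = C1 - 4*exp(y) - 2*sqrt(2)*cos(sqrt(2)*y)


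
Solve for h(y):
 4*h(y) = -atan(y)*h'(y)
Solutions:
 h(y) = C1*exp(-4*Integral(1/atan(y), y))


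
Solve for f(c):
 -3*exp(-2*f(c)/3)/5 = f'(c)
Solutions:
 f(c) = 3*log(-sqrt(C1 - 3*c)) - 3*log(15) + 3*log(30)/2
 f(c) = 3*log(C1 - 3*c)/2 - 3*log(15) + 3*log(30)/2


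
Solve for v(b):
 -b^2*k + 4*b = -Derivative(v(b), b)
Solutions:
 v(b) = C1 + b^3*k/3 - 2*b^2


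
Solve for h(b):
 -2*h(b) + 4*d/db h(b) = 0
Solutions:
 h(b) = C1*exp(b/2)


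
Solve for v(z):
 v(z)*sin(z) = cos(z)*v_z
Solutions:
 v(z) = C1/cos(z)


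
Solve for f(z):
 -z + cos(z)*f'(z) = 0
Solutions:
 f(z) = C1 + Integral(z/cos(z), z)


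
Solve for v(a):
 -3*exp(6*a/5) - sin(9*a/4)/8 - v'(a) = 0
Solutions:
 v(a) = C1 - 5*exp(6*a/5)/2 + cos(9*a/4)/18


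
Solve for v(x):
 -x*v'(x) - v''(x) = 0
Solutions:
 v(x) = C1 + C2*erf(sqrt(2)*x/2)


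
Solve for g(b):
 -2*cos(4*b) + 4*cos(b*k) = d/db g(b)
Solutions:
 g(b) = C1 - sin(4*b)/2 + 4*sin(b*k)/k


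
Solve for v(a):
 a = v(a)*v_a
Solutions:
 v(a) = -sqrt(C1 + a^2)
 v(a) = sqrt(C1 + a^2)


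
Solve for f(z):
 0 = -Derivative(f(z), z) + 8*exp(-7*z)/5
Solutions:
 f(z) = C1 - 8*exp(-7*z)/35


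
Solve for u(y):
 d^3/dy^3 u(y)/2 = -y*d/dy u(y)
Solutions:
 u(y) = C1 + Integral(C2*airyai(-2^(1/3)*y) + C3*airybi(-2^(1/3)*y), y)


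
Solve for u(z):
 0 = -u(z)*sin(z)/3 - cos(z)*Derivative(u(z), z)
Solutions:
 u(z) = C1*cos(z)^(1/3)


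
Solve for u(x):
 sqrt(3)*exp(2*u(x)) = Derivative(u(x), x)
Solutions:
 u(x) = log(-sqrt(-1/(C1 + sqrt(3)*x))) - log(2)/2
 u(x) = log(-1/(C1 + sqrt(3)*x))/2 - log(2)/2


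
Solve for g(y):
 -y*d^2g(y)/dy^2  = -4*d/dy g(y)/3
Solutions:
 g(y) = C1 + C2*y^(7/3)


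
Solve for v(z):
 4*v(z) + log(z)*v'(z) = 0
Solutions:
 v(z) = C1*exp(-4*li(z))


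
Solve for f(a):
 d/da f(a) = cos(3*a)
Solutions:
 f(a) = C1 + sin(3*a)/3


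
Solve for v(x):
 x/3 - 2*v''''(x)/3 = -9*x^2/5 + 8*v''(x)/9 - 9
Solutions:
 v(x) = C1 + C2*x + C3*sin(2*sqrt(3)*x/3) + C4*cos(2*sqrt(3)*x/3) + 27*x^4/160 + x^3/16 + 567*x^2/160


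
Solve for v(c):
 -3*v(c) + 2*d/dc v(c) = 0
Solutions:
 v(c) = C1*exp(3*c/2)


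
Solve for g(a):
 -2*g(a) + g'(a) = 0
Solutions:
 g(a) = C1*exp(2*a)


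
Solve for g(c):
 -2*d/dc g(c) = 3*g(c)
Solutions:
 g(c) = C1*exp(-3*c/2)


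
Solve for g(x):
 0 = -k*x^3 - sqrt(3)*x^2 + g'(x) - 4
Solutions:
 g(x) = C1 + k*x^4/4 + sqrt(3)*x^3/3 + 4*x


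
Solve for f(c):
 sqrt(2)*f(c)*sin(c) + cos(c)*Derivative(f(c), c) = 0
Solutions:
 f(c) = C1*cos(c)^(sqrt(2))


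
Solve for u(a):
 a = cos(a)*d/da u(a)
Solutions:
 u(a) = C1 + Integral(a/cos(a), a)


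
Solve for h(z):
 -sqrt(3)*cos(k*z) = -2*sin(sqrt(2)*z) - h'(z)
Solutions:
 h(z) = C1 + sqrt(2)*cos(sqrt(2)*z) + sqrt(3)*sin(k*z)/k


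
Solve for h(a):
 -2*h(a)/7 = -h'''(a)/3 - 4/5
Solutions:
 h(a) = C3*exp(6^(1/3)*7^(2/3)*a/7) + (C1*sin(2^(1/3)*3^(5/6)*7^(2/3)*a/14) + C2*cos(2^(1/3)*3^(5/6)*7^(2/3)*a/14))*exp(-6^(1/3)*7^(2/3)*a/14) + 14/5


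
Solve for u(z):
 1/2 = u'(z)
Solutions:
 u(z) = C1 + z/2


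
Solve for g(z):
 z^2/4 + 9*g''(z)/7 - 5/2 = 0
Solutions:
 g(z) = C1 + C2*z - 7*z^4/432 + 35*z^2/36


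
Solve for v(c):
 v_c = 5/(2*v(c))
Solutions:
 v(c) = -sqrt(C1 + 5*c)
 v(c) = sqrt(C1 + 5*c)


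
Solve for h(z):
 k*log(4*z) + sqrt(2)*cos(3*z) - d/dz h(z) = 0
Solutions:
 h(z) = C1 + k*z*(log(z) - 1) + 2*k*z*log(2) + sqrt(2)*sin(3*z)/3


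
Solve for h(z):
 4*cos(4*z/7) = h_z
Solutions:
 h(z) = C1 + 7*sin(4*z/7)


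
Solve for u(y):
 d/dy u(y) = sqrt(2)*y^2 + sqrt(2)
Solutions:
 u(y) = C1 + sqrt(2)*y^3/3 + sqrt(2)*y


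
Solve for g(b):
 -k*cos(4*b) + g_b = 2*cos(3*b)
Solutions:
 g(b) = C1 + k*sin(4*b)/4 + 2*sin(3*b)/3


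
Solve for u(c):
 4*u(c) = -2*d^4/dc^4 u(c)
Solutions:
 u(c) = (C1*sin(2^(3/4)*c/2) + C2*cos(2^(3/4)*c/2))*exp(-2^(3/4)*c/2) + (C3*sin(2^(3/4)*c/2) + C4*cos(2^(3/4)*c/2))*exp(2^(3/4)*c/2)


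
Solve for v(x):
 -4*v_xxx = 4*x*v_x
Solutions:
 v(x) = C1 + Integral(C2*airyai(-x) + C3*airybi(-x), x)


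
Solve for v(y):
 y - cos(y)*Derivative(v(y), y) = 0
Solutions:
 v(y) = C1 + Integral(y/cos(y), y)


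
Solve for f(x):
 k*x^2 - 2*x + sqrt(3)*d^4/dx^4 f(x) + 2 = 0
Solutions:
 f(x) = C1 + C2*x + C3*x^2 + C4*x^3 - sqrt(3)*k*x^6/1080 + sqrt(3)*x^5/180 - sqrt(3)*x^4/36


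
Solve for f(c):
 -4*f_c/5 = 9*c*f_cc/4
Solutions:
 f(c) = C1 + C2*c^(29/45)


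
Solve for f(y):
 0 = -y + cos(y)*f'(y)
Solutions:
 f(y) = C1 + Integral(y/cos(y), y)


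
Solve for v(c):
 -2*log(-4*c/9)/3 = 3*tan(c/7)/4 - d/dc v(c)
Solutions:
 v(c) = C1 + 2*c*log(-c)/3 - 4*c*log(3)/3 - 2*c/3 + 4*c*log(2)/3 - 21*log(cos(c/7))/4


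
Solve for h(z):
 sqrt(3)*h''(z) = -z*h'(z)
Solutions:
 h(z) = C1 + C2*erf(sqrt(2)*3^(3/4)*z/6)


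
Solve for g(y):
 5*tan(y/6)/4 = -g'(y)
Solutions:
 g(y) = C1 + 15*log(cos(y/6))/2


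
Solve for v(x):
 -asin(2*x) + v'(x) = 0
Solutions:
 v(x) = C1 + x*asin(2*x) + sqrt(1 - 4*x^2)/2


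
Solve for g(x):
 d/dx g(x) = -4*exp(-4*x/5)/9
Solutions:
 g(x) = C1 + 5*exp(-4*x/5)/9


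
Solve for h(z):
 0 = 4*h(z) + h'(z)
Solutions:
 h(z) = C1*exp(-4*z)


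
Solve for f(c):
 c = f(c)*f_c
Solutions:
 f(c) = -sqrt(C1 + c^2)
 f(c) = sqrt(C1 + c^2)


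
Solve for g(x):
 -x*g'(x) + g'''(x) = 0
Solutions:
 g(x) = C1 + Integral(C2*airyai(x) + C3*airybi(x), x)


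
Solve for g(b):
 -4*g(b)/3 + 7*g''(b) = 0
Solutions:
 g(b) = C1*exp(-2*sqrt(21)*b/21) + C2*exp(2*sqrt(21)*b/21)


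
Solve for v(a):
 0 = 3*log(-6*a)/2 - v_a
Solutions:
 v(a) = C1 + 3*a*log(-a)/2 + 3*a*(-1 + log(6))/2


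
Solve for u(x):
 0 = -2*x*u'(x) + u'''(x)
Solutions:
 u(x) = C1 + Integral(C2*airyai(2^(1/3)*x) + C3*airybi(2^(1/3)*x), x)


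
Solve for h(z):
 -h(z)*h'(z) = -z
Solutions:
 h(z) = -sqrt(C1 + z^2)
 h(z) = sqrt(C1 + z^2)


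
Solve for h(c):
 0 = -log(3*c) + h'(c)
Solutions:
 h(c) = C1 + c*log(c) - c + c*log(3)


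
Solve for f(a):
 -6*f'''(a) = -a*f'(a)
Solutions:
 f(a) = C1 + Integral(C2*airyai(6^(2/3)*a/6) + C3*airybi(6^(2/3)*a/6), a)


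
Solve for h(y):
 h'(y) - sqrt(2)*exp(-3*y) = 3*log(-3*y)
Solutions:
 h(y) = C1 + 3*y*log(-y) + 3*y*(-1 + log(3)) - sqrt(2)*exp(-3*y)/3


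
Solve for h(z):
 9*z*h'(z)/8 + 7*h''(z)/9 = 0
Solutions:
 h(z) = C1 + C2*erf(9*sqrt(7)*z/28)


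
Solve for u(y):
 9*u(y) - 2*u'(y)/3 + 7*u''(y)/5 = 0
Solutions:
 u(y) = (C1*sin(sqrt(2810)*y/21) + C2*cos(sqrt(2810)*y/21))*exp(5*y/21)


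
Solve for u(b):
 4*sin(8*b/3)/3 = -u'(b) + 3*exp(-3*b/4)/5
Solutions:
 u(b) = C1 + cos(8*b/3)/2 - 4*exp(-3*b/4)/5


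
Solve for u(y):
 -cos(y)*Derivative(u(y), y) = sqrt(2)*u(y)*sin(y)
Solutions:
 u(y) = C1*cos(y)^(sqrt(2))


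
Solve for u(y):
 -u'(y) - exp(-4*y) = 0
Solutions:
 u(y) = C1 + exp(-4*y)/4


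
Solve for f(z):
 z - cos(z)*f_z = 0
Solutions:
 f(z) = C1 + Integral(z/cos(z), z)


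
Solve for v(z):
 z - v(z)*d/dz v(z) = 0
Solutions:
 v(z) = -sqrt(C1 + z^2)
 v(z) = sqrt(C1 + z^2)


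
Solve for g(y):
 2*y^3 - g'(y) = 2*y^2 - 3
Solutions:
 g(y) = C1 + y^4/2 - 2*y^3/3 + 3*y


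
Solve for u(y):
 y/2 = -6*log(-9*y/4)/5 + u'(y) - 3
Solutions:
 u(y) = C1 + y^2/4 + 6*y*log(-y)/5 + 3*y*(-4*log(2) + 3 + 4*log(3))/5


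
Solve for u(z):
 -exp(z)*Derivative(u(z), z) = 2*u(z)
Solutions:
 u(z) = C1*exp(2*exp(-z))


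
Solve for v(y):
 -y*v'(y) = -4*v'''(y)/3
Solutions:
 v(y) = C1 + Integral(C2*airyai(6^(1/3)*y/2) + C3*airybi(6^(1/3)*y/2), y)


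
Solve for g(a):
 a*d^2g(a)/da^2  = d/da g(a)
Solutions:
 g(a) = C1 + C2*a^2


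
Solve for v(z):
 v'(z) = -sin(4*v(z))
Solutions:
 v(z) = -acos((-C1 - exp(8*z))/(C1 - exp(8*z)))/4 + pi/2
 v(z) = acos((-C1 - exp(8*z))/(C1 - exp(8*z)))/4


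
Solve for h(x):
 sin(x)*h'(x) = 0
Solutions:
 h(x) = C1


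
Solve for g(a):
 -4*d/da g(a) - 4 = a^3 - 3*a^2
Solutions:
 g(a) = C1 - a^4/16 + a^3/4 - a


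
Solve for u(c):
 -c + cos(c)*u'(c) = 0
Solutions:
 u(c) = C1 + Integral(c/cos(c), c)


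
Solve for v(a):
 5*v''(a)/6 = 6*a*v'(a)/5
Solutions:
 v(a) = C1 + C2*erfi(3*sqrt(2)*a/5)


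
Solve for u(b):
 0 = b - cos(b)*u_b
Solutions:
 u(b) = C1 + Integral(b/cos(b), b)


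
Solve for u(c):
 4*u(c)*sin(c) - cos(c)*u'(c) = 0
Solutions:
 u(c) = C1/cos(c)^4


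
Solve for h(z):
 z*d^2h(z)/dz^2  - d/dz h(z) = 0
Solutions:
 h(z) = C1 + C2*z^2


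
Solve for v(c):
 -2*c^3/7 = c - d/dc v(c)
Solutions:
 v(c) = C1 + c^4/14 + c^2/2


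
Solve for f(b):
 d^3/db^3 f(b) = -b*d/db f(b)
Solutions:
 f(b) = C1 + Integral(C2*airyai(-b) + C3*airybi(-b), b)


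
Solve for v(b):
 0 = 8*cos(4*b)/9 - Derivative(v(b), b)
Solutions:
 v(b) = C1 + 2*sin(4*b)/9


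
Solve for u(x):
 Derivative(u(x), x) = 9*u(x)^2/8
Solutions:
 u(x) = -8/(C1 + 9*x)


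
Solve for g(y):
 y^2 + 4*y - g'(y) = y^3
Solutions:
 g(y) = C1 - y^4/4 + y^3/3 + 2*y^2


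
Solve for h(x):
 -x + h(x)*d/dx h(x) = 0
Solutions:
 h(x) = -sqrt(C1 + x^2)
 h(x) = sqrt(C1 + x^2)


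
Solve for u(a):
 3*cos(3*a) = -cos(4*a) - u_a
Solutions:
 u(a) = C1 - sin(3*a) - sin(4*a)/4


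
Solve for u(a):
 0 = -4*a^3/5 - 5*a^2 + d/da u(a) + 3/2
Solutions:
 u(a) = C1 + a^4/5 + 5*a^3/3 - 3*a/2


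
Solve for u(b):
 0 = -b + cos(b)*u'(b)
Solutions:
 u(b) = C1 + Integral(b/cos(b), b)


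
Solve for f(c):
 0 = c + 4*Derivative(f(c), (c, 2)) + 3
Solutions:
 f(c) = C1 + C2*c - c^3/24 - 3*c^2/8


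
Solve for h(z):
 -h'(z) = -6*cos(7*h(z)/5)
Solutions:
 -6*z - 5*log(sin(7*h(z)/5) - 1)/14 + 5*log(sin(7*h(z)/5) + 1)/14 = C1


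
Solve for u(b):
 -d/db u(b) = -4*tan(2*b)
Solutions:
 u(b) = C1 - 2*log(cos(2*b))


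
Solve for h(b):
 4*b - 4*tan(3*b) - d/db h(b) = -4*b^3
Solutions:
 h(b) = C1 + b^4 + 2*b^2 + 4*log(cos(3*b))/3


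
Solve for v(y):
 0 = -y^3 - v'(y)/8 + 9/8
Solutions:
 v(y) = C1 - 2*y^4 + 9*y


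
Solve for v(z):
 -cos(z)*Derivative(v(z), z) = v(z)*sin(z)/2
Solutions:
 v(z) = C1*sqrt(cos(z))


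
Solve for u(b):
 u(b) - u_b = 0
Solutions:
 u(b) = C1*exp(b)


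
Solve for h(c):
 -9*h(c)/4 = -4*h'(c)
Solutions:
 h(c) = C1*exp(9*c/16)


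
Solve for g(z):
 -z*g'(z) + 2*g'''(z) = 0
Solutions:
 g(z) = C1 + Integral(C2*airyai(2^(2/3)*z/2) + C3*airybi(2^(2/3)*z/2), z)


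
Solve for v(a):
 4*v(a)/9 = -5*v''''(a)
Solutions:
 v(a) = (C1*sin(sqrt(3)*5^(3/4)*a/15) + C2*cos(sqrt(3)*5^(3/4)*a/15))*exp(-sqrt(3)*5^(3/4)*a/15) + (C3*sin(sqrt(3)*5^(3/4)*a/15) + C4*cos(sqrt(3)*5^(3/4)*a/15))*exp(sqrt(3)*5^(3/4)*a/15)


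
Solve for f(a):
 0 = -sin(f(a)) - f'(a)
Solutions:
 f(a) = -acos((-C1 - exp(2*a))/(C1 - exp(2*a))) + 2*pi
 f(a) = acos((-C1 - exp(2*a))/(C1 - exp(2*a)))


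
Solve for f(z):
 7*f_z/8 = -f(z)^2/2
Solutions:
 f(z) = 7/(C1 + 4*z)


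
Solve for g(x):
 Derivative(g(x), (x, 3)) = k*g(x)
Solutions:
 g(x) = C1*exp(k^(1/3)*x) + C2*exp(k^(1/3)*x*(-1 + sqrt(3)*I)/2) + C3*exp(-k^(1/3)*x*(1 + sqrt(3)*I)/2)


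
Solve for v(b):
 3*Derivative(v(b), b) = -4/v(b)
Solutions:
 v(b) = -sqrt(C1 - 24*b)/3
 v(b) = sqrt(C1 - 24*b)/3


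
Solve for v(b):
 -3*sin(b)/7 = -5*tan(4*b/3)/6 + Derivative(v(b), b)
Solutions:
 v(b) = C1 - 5*log(cos(4*b/3))/8 + 3*cos(b)/7


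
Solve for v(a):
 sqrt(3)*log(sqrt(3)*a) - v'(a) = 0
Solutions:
 v(a) = C1 + sqrt(3)*a*log(a) - sqrt(3)*a + sqrt(3)*a*log(3)/2


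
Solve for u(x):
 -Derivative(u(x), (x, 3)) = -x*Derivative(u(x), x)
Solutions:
 u(x) = C1 + Integral(C2*airyai(x) + C3*airybi(x), x)


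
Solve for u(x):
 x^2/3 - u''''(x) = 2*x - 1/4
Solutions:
 u(x) = C1 + C2*x + C3*x^2 + C4*x^3 + x^6/1080 - x^5/60 + x^4/96


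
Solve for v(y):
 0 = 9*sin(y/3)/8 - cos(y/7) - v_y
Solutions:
 v(y) = C1 - 7*sin(y/7) - 27*cos(y/3)/8


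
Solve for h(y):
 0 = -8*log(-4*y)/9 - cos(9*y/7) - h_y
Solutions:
 h(y) = C1 - 8*y*log(-y)/9 - 16*y*log(2)/9 + 8*y/9 - 7*sin(9*y/7)/9


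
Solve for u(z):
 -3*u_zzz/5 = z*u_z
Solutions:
 u(z) = C1 + Integral(C2*airyai(-3^(2/3)*5^(1/3)*z/3) + C3*airybi(-3^(2/3)*5^(1/3)*z/3), z)


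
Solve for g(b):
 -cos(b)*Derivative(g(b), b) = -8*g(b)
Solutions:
 g(b) = C1*(sin(b)^4 + 4*sin(b)^3 + 6*sin(b)^2 + 4*sin(b) + 1)/(sin(b)^4 - 4*sin(b)^3 + 6*sin(b)^2 - 4*sin(b) + 1)


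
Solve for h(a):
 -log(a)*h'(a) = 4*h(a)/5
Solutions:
 h(a) = C1*exp(-4*li(a)/5)


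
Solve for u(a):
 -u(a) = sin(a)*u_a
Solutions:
 u(a) = C1*sqrt(cos(a) + 1)/sqrt(cos(a) - 1)


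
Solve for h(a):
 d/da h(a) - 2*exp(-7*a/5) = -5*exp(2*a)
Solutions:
 h(a) = C1 - 5*exp(2*a)/2 - 10*exp(-7*a/5)/7


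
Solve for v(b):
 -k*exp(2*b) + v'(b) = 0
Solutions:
 v(b) = C1 + k*exp(2*b)/2


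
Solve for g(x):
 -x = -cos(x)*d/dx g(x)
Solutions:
 g(x) = C1 + Integral(x/cos(x), x)


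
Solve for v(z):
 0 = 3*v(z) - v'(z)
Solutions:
 v(z) = C1*exp(3*z)


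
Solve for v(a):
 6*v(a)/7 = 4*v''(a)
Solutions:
 v(a) = C1*exp(-sqrt(42)*a/14) + C2*exp(sqrt(42)*a/14)


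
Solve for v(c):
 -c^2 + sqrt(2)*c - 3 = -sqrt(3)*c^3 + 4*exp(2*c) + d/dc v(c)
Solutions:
 v(c) = C1 + sqrt(3)*c^4/4 - c^3/3 + sqrt(2)*c^2/2 - 3*c - 2*exp(2*c)


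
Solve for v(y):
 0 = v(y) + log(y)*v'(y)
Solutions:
 v(y) = C1*exp(-li(y))


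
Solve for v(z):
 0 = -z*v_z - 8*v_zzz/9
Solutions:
 v(z) = C1 + Integral(C2*airyai(-3^(2/3)*z/2) + C3*airybi(-3^(2/3)*z/2), z)


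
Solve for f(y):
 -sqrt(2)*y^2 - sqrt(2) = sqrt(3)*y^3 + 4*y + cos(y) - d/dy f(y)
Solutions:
 f(y) = C1 + sqrt(3)*y^4/4 + sqrt(2)*y^3/3 + 2*y^2 + sqrt(2)*y + sin(y)


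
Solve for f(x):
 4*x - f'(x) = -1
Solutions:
 f(x) = C1 + 2*x^2 + x


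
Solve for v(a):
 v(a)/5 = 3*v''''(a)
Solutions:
 v(a) = C1*exp(-15^(3/4)*a/15) + C2*exp(15^(3/4)*a/15) + C3*sin(15^(3/4)*a/15) + C4*cos(15^(3/4)*a/15)


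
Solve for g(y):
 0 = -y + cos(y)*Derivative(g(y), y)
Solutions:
 g(y) = C1 + Integral(y/cos(y), y)


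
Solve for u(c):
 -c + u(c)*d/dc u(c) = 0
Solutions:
 u(c) = -sqrt(C1 + c^2)
 u(c) = sqrt(C1 + c^2)


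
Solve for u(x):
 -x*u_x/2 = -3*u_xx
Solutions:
 u(x) = C1 + C2*erfi(sqrt(3)*x/6)


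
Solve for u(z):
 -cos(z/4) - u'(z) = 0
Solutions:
 u(z) = C1 - 4*sin(z/4)


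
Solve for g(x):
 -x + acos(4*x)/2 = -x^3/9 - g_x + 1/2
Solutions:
 g(x) = C1 - x^4/36 + x^2/2 - x*acos(4*x)/2 + x/2 + sqrt(1 - 16*x^2)/8


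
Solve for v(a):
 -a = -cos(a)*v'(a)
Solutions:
 v(a) = C1 + Integral(a/cos(a), a)


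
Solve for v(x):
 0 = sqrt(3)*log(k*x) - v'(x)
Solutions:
 v(x) = C1 + sqrt(3)*x*log(k*x) - sqrt(3)*x


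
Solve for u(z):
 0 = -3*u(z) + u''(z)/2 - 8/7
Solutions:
 u(z) = C1*exp(-sqrt(6)*z) + C2*exp(sqrt(6)*z) - 8/21


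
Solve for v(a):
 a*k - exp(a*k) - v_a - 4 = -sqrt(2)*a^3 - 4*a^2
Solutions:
 v(a) = C1 + sqrt(2)*a^4/4 + 4*a^3/3 + a^2*k/2 - 4*a - exp(a*k)/k


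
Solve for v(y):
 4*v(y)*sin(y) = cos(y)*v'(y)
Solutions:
 v(y) = C1/cos(y)^4


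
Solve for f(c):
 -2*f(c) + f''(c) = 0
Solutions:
 f(c) = C1*exp(-sqrt(2)*c) + C2*exp(sqrt(2)*c)


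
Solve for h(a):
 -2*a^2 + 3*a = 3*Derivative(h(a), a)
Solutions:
 h(a) = C1 - 2*a^3/9 + a^2/2


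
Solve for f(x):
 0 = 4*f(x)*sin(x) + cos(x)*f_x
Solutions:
 f(x) = C1*cos(x)^4


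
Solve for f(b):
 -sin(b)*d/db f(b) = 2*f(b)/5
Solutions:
 f(b) = C1*(cos(b) + 1)^(1/5)/(cos(b) - 1)^(1/5)


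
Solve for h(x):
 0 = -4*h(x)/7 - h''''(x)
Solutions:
 h(x) = (C1*sin(7^(3/4)*x/7) + C2*cos(7^(3/4)*x/7))*exp(-7^(3/4)*x/7) + (C3*sin(7^(3/4)*x/7) + C4*cos(7^(3/4)*x/7))*exp(7^(3/4)*x/7)


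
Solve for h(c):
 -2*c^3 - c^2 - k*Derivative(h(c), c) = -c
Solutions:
 h(c) = C1 - c^4/(2*k) - c^3/(3*k) + c^2/(2*k)


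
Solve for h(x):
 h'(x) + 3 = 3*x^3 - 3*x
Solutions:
 h(x) = C1 + 3*x^4/4 - 3*x^2/2 - 3*x


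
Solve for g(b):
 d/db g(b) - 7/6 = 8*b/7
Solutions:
 g(b) = C1 + 4*b^2/7 + 7*b/6


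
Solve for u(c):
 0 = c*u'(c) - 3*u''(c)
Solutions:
 u(c) = C1 + C2*erfi(sqrt(6)*c/6)


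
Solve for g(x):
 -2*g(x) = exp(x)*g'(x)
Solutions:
 g(x) = C1*exp(2*exp(-x))


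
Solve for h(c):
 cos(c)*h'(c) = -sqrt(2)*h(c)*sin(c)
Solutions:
 h(c) = C1*cos(c)^(sqrt(2))


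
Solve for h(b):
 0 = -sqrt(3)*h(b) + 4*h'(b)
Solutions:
 h(b) = C1*exp(sqrt(3)*b/4)


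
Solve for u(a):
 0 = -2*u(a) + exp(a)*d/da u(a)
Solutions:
 u(a) = C1*exp(-2*exp(-a))


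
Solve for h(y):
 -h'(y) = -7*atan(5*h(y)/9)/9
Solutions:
 Integral(1/atan(5*_y/9), (_y, h(y))) = C1 + 7*y/9


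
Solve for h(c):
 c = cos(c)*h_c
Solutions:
 h(c) = C1 + Integral(c/cos(c), c)


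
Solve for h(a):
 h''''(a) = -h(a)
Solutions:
 h(a) = (C1*sin(sqrt(2)*a/2) + C2*cos(sqrt(2)*a/2))*exp(-sqrt(2)*a/2) + (C3*sin(sqrt(2)*a/2) + C4*cos(sqrt(2)*a/2))*exp(sqrt(2)*a/2)


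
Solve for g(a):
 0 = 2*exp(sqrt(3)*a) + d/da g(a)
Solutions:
 g(a) = C1 - 2*sqrt(3)*exp(sqrt(3)*a)/3


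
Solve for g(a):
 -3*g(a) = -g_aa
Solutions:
 g(a) = C1*exp(-sqrt(3)*a) + C2*exp(sqrt(3)*a)


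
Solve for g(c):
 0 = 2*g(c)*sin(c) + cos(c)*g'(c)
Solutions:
 g(c) = C1*cos(c)^2


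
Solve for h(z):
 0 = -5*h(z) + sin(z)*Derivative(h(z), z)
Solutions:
 h(z) = C1*sqrt(cos(z) - 1)*(cos(z)^2 - 2*cos(z) + 1)/(sqrt(cos(z) + 1)*(cos(z)^2 + 2*cos(z) + 1))


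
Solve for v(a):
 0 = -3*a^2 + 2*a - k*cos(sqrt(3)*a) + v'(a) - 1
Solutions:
 v(a) = C1 + a^3 - a^2 + a + sqrt(3)*k*sin(sqrt(3)*a)/3


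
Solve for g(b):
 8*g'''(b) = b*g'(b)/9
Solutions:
 g(b) = C1 + Integral(C2*airyai(3^(1/3)*b/6) + C3*airybi(3^(1/3)*b/6), b)


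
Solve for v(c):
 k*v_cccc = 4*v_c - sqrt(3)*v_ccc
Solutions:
 v(c) = C1 + C2*exp(-c*(3^(1/3)*(sqrt(((-18 + sqrt(3)/k^2)^2 - 3/k^4)/k^2) - 18/k + sqrt(3)/k^3)^(1/3) + sqrt(3)/k + 3^(2/3)/(k^2*(sqrt(((-18 + sqrt(3)/k^2)^2 - 3/k^4)/k^2) - 18/k + sqrt(3)/k^3)^(1/3)))/3) + C3*exp(c*(3^(1/3)*(sqrt(((-18 + sqrt(3)/k^2)^2 - 3/k^4)/k^2) - 18/k + sqrt(3)/k^3)^(1/3)/6 - 3^(5/6)*I*(sqrt(((-18 + sqrt(3)/k^2)^2 - 3/k^4)/k^2) - 18/k + sqrt(3)/k^3)^(1/3)/6 - sqrt(3)/(3*k) - 2/(k^2*(-3^(1/3) + 3^(5/6)*I)*(sqrt(((-18 + sqrt(3)/k^2)^2 - 3/k^4)/k^2) - 18/k + sqrt(3)/k^3)^(1/3)))) + C4*exp(c*(3^(1/3)*(sqrt(((-18 + sqrt(3)/k^2)^2 - 3/k^4)/k^2) - 18/k + sqrt(3)/k^3)^(1/3)/6 + 3^(5/6)*I*(sqrt(((-18 + sqrt(3)/k^2)^2 - 3/k^4)/k^2) - 18/k + sqrt(3)/k^3)^(1/3)/6 - sqrt(3)/(3*k) + 2/(k^2*(3^(1/3) + 3^(5/6)*I)*(sqrt(((-18 + sqrt(3)/k^2)^2 - 3/k^4)/k^2) - 18/k + sqrt(3)/k^3)^(1/3))))
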